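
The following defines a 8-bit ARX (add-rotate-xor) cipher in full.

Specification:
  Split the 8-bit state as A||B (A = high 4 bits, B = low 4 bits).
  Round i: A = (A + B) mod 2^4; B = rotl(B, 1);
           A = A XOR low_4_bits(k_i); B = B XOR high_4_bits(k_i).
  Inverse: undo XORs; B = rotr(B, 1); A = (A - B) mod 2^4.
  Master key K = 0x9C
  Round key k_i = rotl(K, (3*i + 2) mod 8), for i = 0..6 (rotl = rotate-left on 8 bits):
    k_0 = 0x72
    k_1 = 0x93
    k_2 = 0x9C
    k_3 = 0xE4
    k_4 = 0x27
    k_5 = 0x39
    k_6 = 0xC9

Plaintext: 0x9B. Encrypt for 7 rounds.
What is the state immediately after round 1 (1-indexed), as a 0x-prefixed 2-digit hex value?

0x60

s_0 = plaintext = 0x9B
s_1 = Round(s_0, k_0) = 0x60
s_2 = Round(s_1, k_1) = 0x59
s_3 = Round(s_2, k_2) = 0x2A
s_4 = Round(s_3, k_3) = 0x8B
s_5 = Round(s_4, k_4) = 0x45
s_6 = Round(s_5, k_5) = 0x09
s_7 = Round(s_6, k_6) = 0x0F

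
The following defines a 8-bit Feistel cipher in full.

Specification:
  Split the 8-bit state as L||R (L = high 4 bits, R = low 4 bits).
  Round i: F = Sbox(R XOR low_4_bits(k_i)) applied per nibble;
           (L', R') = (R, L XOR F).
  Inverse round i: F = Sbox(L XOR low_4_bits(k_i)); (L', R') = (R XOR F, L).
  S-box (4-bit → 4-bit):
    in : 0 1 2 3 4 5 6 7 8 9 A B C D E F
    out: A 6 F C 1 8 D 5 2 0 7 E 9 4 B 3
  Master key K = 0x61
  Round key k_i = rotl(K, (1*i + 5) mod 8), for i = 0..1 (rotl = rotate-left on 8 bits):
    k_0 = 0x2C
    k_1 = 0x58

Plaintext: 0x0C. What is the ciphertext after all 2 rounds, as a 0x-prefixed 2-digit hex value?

0xA3

s_0 = plaintext = 0x0C
s_1 = Round(s_0, k_0) = 0xCA
s_2 = Round(s_1, k_1) = 0xA3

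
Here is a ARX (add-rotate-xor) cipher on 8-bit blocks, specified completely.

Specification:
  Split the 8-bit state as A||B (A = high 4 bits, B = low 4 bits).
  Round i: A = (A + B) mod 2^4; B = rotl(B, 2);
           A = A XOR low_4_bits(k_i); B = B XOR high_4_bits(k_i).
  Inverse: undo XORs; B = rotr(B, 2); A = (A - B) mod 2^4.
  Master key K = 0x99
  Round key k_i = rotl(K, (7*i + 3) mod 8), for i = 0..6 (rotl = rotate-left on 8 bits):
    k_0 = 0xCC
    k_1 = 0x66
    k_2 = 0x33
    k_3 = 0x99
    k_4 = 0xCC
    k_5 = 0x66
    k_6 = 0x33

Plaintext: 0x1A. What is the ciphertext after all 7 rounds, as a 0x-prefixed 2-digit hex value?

s_0 = plaintext = 0x1A
s_1 = Round(s_0, k_0) = 0x76
s_2 = Round(s_1, k_1) = 0xBF
s_3 = Round(s_2, k_2) = 0x9C
s_4 = Round(s_3, k_3) = 0xCA
s_5 = Round(s_4, k_4) = 0xA6
s_6 = Round(s_5, k_5) = 0x6F
s_7 = Round(s_6, k_6) = 0x6C

0x6C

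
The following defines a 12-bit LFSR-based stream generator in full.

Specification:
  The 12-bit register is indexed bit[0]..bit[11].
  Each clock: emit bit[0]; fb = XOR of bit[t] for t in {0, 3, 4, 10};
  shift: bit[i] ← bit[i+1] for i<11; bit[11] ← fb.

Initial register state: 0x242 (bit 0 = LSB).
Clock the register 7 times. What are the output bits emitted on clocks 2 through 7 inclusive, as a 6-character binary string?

reg_0 = 0x242
clock 1: out=0, reg = 0x121
clock 2: out=1, reg = 0x890
clock 3: out=0, reg = 0xC48
clock 4: out=0, reg = 0x624
clock 5: out=0, reg = 0xB12
clock 6: out=0, reg = 0xD89
clock 7: out=1, reg = 0xEC4

100001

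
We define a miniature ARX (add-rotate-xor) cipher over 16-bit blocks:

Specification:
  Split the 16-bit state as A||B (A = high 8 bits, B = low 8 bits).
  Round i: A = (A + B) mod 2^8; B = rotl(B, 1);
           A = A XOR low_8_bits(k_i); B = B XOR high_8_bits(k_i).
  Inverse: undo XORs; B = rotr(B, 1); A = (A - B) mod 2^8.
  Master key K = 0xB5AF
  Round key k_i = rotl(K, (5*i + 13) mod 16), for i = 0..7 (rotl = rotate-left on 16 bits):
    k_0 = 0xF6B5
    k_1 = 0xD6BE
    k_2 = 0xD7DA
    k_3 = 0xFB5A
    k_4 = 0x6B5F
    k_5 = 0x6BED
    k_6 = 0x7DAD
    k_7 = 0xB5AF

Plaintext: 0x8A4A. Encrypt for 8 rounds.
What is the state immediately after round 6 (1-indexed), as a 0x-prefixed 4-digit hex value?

0x29CD

s_0 = plaintext = 0x8A4A
s_1 = Round(s_0, k_0) = 0x6162
s_2 = Round(s_1, k_1) = 0x7D12
s_3 = Round(s_2, k_2) = 0x55F3
s_4 = Round(s_3, k_3) = 0x121C
s_5 = Round(s_4, k_4) = 0x7153
s_6 = Round(s_5, k_5) = 0x29CD
s_7 = Round(s_6, k_6) = 0x5BE6
s_8 = Round(s_7, k_7) = 0xEE78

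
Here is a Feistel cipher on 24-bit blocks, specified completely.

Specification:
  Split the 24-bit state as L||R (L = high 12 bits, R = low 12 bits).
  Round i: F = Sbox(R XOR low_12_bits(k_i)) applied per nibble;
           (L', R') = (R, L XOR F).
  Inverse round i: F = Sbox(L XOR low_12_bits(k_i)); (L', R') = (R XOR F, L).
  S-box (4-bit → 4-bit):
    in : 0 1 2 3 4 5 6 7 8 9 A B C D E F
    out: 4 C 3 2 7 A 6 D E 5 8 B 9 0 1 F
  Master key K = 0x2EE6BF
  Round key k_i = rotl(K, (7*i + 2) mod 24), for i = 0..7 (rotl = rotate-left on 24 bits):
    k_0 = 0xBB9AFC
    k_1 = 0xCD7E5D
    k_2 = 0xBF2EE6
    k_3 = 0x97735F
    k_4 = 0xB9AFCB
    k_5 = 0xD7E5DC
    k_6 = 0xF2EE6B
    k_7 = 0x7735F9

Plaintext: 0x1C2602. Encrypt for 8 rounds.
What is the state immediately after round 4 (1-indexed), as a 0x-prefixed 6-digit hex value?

s_0 = plaintext = 0x1C2602
s_1 = Round(s_0, k_0) = 0x602833
s_2 = Round(s_1, k_1) = 0x833063
s_3 = Round(s_2, k_2) = 0x0639D9
s_4 = Round(s_3, k_3) = 0x9D9885
s_5 = Round(s_4, k_4) = 0x8854A8
s_6 = Round(s_5, k_5) = 0x4A8452
s_7 = Round(s_6, k_6) = 0x452C8D
s_8 = Round(s_7, k_7) = 0xC8D185

0x9D9885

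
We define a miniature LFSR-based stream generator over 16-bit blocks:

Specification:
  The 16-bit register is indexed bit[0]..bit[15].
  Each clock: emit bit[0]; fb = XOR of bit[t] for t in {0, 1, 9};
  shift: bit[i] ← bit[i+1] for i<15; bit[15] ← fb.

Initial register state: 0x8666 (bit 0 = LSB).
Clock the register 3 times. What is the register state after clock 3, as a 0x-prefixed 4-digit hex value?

0xD0CC

reg_0 = 0x8666
clock 1: out=0, reg = 0x4333
clock 2: out=1, reg = 0xA199
clock 3: out=1, reg = 0xD0CC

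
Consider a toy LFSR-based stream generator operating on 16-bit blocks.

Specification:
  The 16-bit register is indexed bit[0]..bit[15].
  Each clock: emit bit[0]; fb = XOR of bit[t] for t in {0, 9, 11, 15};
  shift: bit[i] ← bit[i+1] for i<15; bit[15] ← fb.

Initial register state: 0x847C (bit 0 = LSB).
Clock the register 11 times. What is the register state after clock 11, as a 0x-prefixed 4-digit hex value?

reg_0 = 0x847C
clock 1: out=0, reg = 0xC23E
clock 2: out=0, reg = 0x611F
clock 3: out=1, reg = 0xB08F
clock 4: out=1, reg = 0x5847
clock 5: out=1, reg = 0x2C23
clock 6: out=1, reg = 0x1611
clock 7: out=1, reg = 0x0B08
clock 8: out=0, reg = 0x0584
clock 9: out=0, reg = 0x02C2
clock 10: out=0, reg = 0x8161
clock 11: out=1, reg = 0x40B0

0x40B0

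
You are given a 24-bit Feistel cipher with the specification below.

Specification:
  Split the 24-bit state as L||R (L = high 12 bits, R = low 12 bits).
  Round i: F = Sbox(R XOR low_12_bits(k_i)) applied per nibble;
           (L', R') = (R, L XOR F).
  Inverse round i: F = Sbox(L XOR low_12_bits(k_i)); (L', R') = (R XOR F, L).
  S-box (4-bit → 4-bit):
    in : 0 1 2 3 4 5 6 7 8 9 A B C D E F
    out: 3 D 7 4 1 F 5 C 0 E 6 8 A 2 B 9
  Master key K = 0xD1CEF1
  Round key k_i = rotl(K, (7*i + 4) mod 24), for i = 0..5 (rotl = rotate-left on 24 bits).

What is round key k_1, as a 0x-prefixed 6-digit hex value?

K = 0xD1CEF1
k_0 = rotl(K, (7*0+4) mod 24) = rotl(K, 4) = 0x1CEF1D
k_1 = rotl(K, (7*1+4) mod 24) = rotl(K, 11) = 0x778E8E

0x778E8E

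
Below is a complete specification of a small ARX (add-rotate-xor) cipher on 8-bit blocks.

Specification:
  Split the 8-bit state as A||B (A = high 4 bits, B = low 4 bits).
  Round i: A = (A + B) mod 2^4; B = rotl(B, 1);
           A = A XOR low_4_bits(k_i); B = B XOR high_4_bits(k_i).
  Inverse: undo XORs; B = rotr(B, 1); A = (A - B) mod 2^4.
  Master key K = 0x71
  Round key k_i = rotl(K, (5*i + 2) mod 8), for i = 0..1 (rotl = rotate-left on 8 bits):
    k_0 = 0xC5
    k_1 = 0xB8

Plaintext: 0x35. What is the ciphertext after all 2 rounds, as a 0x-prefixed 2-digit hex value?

0xB7

s_0 = plaintext = 0x35
s_1 = Round(s_0, k_0) = 0xD6
s_2 = Round(s_1, k_1) = 0xB7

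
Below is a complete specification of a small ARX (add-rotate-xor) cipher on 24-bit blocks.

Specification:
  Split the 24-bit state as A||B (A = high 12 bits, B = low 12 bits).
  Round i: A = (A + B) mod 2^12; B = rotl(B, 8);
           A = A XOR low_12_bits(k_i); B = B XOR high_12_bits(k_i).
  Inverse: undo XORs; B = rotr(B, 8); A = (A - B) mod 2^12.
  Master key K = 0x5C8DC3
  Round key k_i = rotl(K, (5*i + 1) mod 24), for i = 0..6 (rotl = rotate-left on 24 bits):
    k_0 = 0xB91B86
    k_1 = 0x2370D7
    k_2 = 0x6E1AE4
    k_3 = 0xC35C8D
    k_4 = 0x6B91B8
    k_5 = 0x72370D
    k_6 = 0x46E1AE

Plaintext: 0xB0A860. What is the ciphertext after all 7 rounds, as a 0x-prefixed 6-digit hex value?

s_0 = plaintext = 0xB0A860
s_1 = Round(s_0, k_0) = 0x8ECB17
s_2 = Round(s_1, k_1) = 0x4D4586
s_3 = Round(s_2, k_2) = 0x0BE0B9
s_4 = Round(s_3, k_3) = 0xDFA53E
s_5 = Round(s_4, k_4) = 0x2808EA
s_6 = Round(s_5, k_5) = 0xC67DAD
s_7 = Round(s_6, k_6) = 0xBBA9B4

0xBBA9B4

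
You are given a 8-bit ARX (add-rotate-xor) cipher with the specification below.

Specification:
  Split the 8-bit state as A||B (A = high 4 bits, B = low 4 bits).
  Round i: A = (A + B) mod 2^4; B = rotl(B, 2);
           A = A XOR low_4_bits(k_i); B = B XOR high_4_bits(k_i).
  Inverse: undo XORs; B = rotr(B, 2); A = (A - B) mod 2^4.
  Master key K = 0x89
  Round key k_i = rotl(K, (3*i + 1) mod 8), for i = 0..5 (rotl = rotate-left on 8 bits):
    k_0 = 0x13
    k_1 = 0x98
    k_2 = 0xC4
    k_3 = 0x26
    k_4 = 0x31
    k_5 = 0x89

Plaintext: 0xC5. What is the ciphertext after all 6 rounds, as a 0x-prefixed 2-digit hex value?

0xAD

s_0 = plaintext = 0xC5
s_1 = Round(s_0, k_0) = 0x24
s_2 = Round(s_1, k_1) = 0xE8
s_3 = Round(s_2, k_2) = 0x2E
s_4 = Round(s_3, k_3) = 0x69
s_5 = Round(s_4, k_4) = 0xE5
s_6 = Round(s_5, k_5) = 0xAD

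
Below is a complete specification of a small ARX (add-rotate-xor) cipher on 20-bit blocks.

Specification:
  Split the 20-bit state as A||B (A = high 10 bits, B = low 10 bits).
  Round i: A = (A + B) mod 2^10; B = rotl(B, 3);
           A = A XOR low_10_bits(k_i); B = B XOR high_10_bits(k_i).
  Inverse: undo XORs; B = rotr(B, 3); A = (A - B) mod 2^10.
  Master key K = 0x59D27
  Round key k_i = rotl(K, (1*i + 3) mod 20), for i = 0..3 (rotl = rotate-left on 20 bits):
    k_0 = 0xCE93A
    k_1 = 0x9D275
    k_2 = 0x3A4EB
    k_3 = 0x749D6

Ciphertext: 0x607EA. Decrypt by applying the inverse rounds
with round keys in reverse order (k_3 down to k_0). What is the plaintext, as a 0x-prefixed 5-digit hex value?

s_0 = ciphertext = 0x607EA
s_1 = InvRound(s_0, k_3) = 0x04047
s_2 = InvRound(s_1, k_2) = 0x79B15
s_3 = InvRound(s_2, k_1) = 0xB9CAC
s_4 = InvRound(s_3, k_0) = 0x1AF72

0x1AF72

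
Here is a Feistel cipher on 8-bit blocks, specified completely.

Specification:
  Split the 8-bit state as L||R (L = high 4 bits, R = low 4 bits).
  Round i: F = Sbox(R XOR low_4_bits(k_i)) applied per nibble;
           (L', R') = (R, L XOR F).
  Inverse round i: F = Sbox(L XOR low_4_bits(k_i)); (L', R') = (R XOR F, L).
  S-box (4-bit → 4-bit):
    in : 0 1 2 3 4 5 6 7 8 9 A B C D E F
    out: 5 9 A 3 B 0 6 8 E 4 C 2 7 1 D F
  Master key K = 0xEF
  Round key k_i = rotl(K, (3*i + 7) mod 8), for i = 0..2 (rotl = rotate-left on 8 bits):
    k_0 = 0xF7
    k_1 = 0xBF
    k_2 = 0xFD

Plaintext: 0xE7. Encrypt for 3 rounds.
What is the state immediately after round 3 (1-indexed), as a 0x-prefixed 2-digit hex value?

s_0 = plaintext = 0xE7
s_1 = Round(s_0, k_0) = 0x7B
s_2 = Round(s_1, k_1) = 0xBC
s_3 = Round(s_2, k_2) = 0xC2

0xC2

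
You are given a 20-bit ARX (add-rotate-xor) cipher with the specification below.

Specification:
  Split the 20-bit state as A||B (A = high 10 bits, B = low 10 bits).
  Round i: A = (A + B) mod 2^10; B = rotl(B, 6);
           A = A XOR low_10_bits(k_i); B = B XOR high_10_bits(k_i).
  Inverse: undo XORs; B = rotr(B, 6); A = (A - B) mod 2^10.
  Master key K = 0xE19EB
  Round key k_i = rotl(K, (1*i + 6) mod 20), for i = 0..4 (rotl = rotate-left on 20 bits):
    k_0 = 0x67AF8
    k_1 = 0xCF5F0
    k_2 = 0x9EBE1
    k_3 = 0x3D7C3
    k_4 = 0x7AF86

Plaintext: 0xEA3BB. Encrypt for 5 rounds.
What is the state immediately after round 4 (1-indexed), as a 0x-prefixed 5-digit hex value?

s_0 = plaintext = 0xEA3BB
s_1 = Round(s_0, k_0) = 0x66F65
s_2 = Round(s_1, k_1) = 0x3C24B
s_3 = Round(s_2, k_2) = 0x3689E
s_4 = Round(s_3, k_3) = 0xAEF7C
s_5 = Round(s_4, k_4) = 0x6C6DC

0xAEF7C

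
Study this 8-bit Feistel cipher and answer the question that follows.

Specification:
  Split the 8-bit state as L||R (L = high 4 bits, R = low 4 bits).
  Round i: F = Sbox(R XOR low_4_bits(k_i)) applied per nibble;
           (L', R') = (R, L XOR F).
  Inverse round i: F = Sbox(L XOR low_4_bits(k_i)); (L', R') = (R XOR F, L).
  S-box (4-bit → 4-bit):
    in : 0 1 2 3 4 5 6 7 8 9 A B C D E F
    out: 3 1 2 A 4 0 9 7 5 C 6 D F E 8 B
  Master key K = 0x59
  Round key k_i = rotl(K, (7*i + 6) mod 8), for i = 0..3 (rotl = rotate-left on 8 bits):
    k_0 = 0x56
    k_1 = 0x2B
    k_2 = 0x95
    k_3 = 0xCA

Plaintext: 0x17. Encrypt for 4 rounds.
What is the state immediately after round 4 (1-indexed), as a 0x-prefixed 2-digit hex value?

0xBB

s_0 = plaintext = 0x17
s_1 = Round(s_0, k_0) = 0x70
s_2 = Round(s_1, k_1) = 0x0A
s_3 = Round(s_2, k_2) = 0xAB
s_4 = Round(s_3, k_3) = 0xBB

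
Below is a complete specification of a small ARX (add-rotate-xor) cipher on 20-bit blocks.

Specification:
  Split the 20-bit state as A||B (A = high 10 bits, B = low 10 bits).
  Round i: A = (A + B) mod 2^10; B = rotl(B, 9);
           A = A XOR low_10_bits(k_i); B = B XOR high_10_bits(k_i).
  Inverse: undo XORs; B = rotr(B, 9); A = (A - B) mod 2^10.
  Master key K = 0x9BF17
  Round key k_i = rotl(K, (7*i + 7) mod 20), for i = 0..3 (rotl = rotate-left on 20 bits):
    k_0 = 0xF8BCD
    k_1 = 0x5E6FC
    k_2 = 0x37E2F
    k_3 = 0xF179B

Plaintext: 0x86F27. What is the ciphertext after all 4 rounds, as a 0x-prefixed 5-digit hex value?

s_0 = plaintext = 0x86F27
s_1 = Round(s_0, k_0) = 0xA3C71
s_2 = Round(s_1, k_1) = 0x7F341
s_3 = Round(s_2, k_2) = 0xC4B7F
s_4 = Round(s_3, k_3) = 0x4287A

0x4287A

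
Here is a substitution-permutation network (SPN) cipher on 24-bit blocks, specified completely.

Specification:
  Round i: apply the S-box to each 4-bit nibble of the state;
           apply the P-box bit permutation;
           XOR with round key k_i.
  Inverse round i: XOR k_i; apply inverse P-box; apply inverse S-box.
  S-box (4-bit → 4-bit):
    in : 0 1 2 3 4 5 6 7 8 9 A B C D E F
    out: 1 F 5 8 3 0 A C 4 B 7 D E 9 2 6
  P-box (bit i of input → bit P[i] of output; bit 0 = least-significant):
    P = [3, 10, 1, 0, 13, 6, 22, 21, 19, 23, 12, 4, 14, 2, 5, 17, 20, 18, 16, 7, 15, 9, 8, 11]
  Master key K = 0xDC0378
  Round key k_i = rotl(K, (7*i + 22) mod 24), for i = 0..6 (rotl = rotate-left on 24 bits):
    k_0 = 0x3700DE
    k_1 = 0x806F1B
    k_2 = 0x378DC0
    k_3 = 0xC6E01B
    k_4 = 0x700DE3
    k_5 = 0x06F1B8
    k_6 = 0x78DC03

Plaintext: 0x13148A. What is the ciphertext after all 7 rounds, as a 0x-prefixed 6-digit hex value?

s_0 = plaintext = 0x13148A
s_1 = Round(s_0, k_0) = 0xFDCF70
s_2 = Round(s_1, k_1) = 0x727CB7
s_3 = Round(s_2, k_2) = 0xC4B4F3
s_4 = Round(s_3, k_3) = 0x18AB7A
s_5 = Round(s_4, k_4) = 0x19D2DD
s_6 = Round(s_5, k_5) = 0x380A31
s_7 = Round(s_6, k_6) = 0xD18008

0xD18008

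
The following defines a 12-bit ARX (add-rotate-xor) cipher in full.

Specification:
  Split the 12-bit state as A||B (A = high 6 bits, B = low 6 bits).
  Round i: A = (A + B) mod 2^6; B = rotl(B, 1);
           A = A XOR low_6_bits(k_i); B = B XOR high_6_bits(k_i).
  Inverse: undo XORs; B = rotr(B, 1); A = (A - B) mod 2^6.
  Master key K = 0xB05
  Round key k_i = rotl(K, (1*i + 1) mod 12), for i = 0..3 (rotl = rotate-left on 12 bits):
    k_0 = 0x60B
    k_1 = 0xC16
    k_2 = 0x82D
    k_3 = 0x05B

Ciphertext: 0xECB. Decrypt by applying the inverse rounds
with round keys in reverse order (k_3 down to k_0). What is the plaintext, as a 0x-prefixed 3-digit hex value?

0xBAC

s_0 = ciphertext = 0xECB
s_1 = InvRound(s_0, k_3) = 0x6C5
s_2 = InvRound(s_1, k_2) = 0x132
s_3 = InvRound(s_2, k_1) = 0x441
s_4 = InvRound(s_3, k_0) = 0xBAC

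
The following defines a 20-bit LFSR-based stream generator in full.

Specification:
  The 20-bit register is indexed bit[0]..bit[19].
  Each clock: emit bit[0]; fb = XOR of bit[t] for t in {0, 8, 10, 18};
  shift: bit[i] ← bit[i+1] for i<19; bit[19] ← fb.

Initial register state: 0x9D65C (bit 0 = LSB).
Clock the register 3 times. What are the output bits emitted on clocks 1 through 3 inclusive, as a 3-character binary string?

reg_0 = 0x9D65C
clock 1: out=0, reg = 0xCEB2E
clock 2: out=0, reg = 0x67597
clock 3: out=1, reg = 0x33ACB

001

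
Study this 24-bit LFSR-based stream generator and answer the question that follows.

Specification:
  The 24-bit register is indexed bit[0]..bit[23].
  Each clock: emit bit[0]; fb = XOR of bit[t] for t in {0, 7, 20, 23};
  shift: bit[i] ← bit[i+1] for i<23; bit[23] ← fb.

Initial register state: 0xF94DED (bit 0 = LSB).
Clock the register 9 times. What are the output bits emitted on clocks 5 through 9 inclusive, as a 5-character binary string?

reg_0 = 0xF94DED
clock 1: out=1, reg = 0x7CA6F6
clock 2: out=0, reg = 0x3E537B
clock 3: out=1, reg = 0x1F29BD
clock 4: out=1, reg = 0x8F94DE
clock 5: out=0, reg = 0x47CA6F
clock 6: out=1, reg = 0xA3E537
clock 7: out=1, reg = 0x51F29B
clock 8: out=1, reg = 0xA8F94D
clock 9: out=1, reg = 0x547CA6

01111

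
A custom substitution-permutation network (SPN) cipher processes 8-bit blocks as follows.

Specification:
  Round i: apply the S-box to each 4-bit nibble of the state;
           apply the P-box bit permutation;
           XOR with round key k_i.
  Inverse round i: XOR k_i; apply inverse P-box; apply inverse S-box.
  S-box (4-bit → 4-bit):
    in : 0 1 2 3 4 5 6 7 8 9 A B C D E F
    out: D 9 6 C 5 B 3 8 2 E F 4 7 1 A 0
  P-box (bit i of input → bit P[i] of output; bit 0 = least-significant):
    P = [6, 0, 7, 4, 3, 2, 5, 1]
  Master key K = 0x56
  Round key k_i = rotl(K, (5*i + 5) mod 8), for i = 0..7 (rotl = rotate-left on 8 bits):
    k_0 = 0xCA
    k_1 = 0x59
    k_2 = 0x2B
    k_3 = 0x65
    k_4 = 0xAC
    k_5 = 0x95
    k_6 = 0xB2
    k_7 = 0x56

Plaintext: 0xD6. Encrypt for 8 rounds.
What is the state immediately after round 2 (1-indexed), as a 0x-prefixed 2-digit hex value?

0xCD

s_0 = plaintext = 0xD6
s_1 = Round(s_0, k_0) = 0x83
s_2 = Round(s_1, k_1) = 0xCD
s_3 = Round(s_2, k_2) = 0x47
s_4 = Round(s_3, k_3) = 0x5D
s_5 = Round(s_4, k_4) = 0xE2
s_6 = Round(s_5, k_5) = 0x12
s_7 = Round(s_6, k_6) = 0x39
s_8 = Round(s_7, k_7) = 0xE5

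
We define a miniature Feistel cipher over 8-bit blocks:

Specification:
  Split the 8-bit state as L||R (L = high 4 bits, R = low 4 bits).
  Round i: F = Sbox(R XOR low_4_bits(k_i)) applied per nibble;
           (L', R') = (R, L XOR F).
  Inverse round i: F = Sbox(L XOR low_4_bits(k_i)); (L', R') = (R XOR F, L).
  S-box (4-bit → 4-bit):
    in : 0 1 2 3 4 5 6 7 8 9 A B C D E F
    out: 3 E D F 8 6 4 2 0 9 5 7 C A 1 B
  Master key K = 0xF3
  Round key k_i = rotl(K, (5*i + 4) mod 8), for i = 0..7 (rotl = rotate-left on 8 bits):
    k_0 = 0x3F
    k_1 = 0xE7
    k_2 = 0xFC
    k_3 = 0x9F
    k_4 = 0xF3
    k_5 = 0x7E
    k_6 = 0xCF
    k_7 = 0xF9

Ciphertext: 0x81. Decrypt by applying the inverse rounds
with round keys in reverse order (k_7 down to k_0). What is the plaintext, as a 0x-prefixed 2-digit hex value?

0x06

s_0 = ciphertext = 0x81
s_1 = InvRound(s_0, k_7) = 0xF8
s_2 = InvRound(s_1, k_6) = 0xBF
s_3 = InvRound(s_2, k_5) = 0x9B
s_4 = InvRound(s_3, k_4) = 0xE9
s_5 = InvRound(s_4, k_3) = 0x7E
s_6 = InvRound(s_5, k_2) = 0x97
s_7 = InvRound(s_6, k_1) = 0x69
s_8 = InvRound(s_7, k_0) = 0x06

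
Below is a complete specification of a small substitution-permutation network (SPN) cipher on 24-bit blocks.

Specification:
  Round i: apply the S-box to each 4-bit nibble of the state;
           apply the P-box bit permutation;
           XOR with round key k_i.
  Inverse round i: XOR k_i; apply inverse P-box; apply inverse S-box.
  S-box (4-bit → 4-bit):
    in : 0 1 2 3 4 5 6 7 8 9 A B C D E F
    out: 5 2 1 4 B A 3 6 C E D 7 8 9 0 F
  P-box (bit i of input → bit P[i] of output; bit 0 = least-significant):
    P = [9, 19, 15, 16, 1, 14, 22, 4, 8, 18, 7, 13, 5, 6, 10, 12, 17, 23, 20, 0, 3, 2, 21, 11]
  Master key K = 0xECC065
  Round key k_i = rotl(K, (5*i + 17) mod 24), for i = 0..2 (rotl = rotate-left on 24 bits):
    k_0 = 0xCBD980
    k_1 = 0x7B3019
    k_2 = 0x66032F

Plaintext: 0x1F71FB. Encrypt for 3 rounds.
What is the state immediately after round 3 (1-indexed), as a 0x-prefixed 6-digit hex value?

s_0 = plaintext = 0x1F71FB
s_1 = Round(s_0, k_0) = 0x151FD7
s_2 = Round(s_1, k_1) = 0xF791CE
s_3 = Round(s_2, k_2) = 0xD21F73

0xD21F73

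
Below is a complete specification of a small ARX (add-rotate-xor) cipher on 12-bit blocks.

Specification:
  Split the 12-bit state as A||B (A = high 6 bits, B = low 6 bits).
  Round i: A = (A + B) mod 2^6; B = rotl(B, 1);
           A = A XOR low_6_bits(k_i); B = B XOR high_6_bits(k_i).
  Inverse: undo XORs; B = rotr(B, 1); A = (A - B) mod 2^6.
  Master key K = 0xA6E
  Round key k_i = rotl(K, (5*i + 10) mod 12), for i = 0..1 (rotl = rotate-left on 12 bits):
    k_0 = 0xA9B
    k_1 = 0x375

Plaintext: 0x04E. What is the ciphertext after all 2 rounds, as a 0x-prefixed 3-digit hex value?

s_0 = plaintext = 0x04E
s_1 = Round(s_0, k_0) = 0x536
s_2 = Round(s_1, k_1) = 0xFE0

0xFE0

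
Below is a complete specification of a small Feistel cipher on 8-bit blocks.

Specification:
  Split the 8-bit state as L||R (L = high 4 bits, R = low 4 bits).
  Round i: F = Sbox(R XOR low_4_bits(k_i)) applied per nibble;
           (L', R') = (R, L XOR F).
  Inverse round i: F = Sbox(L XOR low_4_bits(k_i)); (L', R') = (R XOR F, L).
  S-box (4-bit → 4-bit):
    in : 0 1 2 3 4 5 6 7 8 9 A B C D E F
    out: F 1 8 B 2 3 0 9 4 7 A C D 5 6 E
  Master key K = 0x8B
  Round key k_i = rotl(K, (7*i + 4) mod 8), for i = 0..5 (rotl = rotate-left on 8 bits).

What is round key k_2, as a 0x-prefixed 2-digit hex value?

0x2E

K = 0x8B
k_0 = rotl(K, (7*0+4) mod 8) = rotl(K, 4) = 0xB8
k_1 = rotl(K, (7*1+4) mod 8) = rotl(K, 3) = 0x5C
k_2 = rotl(K, (7*2+4) mod 8) = rotl(K, 2) = 0x2E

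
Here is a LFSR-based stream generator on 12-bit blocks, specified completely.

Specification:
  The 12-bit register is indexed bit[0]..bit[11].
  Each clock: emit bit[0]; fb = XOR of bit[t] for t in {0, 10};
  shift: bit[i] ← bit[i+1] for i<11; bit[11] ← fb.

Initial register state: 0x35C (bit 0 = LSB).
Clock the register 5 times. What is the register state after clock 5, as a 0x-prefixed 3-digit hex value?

reg_0 = 0x35C
clock 1: out=0, reg = 0x1AE
clock 2: out=0, reg = 0x0D7
clock 3: out=1, reg = 0x86B
clock 4: out=1, reg = 0xC35
clock 5: out=1, reg = 0x61A

0x61A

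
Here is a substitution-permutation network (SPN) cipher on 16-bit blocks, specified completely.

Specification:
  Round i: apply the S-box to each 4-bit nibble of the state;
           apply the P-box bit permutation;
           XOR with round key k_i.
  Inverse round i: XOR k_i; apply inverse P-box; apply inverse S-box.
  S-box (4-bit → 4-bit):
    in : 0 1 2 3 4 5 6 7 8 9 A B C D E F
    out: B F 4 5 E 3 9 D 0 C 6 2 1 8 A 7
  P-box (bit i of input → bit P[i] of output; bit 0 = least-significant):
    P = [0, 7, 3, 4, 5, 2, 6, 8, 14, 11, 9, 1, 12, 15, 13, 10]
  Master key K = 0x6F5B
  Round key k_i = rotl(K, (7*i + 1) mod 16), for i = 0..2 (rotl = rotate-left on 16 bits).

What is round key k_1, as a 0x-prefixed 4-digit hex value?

K = 0x6F5B
k_0 = rotl(K, (7*0+1) mod 16) = rotl(K, 1) = 0xDEB6
k_1 = rotl(K, (7*1+1) mod 16) = rotl(K, 8) = 0x5B6F

0x5B6F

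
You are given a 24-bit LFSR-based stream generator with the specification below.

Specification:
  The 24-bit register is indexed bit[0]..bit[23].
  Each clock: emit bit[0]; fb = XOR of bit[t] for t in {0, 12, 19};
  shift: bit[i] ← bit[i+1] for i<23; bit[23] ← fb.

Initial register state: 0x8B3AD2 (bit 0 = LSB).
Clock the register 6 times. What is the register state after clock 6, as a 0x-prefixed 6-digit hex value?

reg_0 = 0x8B3AD2
clock 1: out=0, reg = 0x459D69
clock 2: out=1, reg = 0x22CEB4
clock 3: out=0, reg = 0x11675A
clock 4: out=0, reg = 0x08B3AD
clock 5: out=1, reg = 0x8459D6
clock 6: out=0, reg = 0xC22CEB

0xC22CEB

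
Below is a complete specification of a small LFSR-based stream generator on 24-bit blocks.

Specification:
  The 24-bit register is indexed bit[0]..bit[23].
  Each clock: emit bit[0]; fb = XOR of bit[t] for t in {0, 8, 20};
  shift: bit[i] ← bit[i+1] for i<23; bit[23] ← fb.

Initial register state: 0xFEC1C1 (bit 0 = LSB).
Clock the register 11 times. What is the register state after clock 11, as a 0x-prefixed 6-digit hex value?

0x1FFFD8

reg_0 = 0xFEC1C1
clock 1: out=1, reg = 0xFF60E0
clock 2: out=0, reg = 0xFFB070
clock 3: out=0, reg = 0xFFD838
clock 4: out=0, reg = 0xFFEC1C
clock 5: out=0, reg = 0xFFF60E
clock 6: out=0, reg = 0xFFFB07
clock 7: out=1, reg = 0xFFFD83
clock 8: out=1, reg = 0xFFFEC1
clock 9: out=1, reg = 0x7FFF60
clock 10: out=0, reg = 0x3FFFB0
clock 11: out=0, reg = 0x1FFFD8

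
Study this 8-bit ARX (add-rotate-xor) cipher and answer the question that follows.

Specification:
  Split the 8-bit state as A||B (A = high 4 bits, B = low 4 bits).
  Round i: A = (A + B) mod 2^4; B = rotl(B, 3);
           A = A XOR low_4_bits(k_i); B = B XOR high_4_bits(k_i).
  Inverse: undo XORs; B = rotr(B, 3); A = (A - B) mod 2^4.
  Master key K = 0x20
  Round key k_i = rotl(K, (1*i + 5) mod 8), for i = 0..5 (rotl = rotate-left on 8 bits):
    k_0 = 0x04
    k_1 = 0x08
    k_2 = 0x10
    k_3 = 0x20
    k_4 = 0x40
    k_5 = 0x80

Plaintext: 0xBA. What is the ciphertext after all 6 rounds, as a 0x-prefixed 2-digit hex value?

0x0A

s_0 = plaintext = 0xBA
s_1 = Round(s_0, k_0) = 0x15
s_2 = Round(s_1, k_1) = 0xEA
s_3 = Round(s_2, k_2) = 0x84
s_4 = Round(s_3, k_3) = 0xC0
s_5 = Round(s_4, k_4) = 0xC4
s_6 = Round(s_5, k_5) = 0x0A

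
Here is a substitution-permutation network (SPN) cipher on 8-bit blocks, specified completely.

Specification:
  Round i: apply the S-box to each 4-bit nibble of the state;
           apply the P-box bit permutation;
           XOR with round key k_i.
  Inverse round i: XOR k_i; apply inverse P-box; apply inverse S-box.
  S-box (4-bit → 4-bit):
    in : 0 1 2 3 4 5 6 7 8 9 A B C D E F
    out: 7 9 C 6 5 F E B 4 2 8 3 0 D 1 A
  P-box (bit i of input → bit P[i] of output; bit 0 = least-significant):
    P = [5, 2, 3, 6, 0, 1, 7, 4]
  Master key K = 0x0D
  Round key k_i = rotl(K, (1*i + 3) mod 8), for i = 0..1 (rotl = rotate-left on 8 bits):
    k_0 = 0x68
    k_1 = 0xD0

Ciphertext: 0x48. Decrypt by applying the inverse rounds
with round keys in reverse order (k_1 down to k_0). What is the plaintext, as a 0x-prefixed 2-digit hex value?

0xCA

s_0 = ciphertext = 0x48
s_1 = InvRound(s_0, k_1) = 0x28
s_2 = InvRound(s_1, k_0) = 0xCA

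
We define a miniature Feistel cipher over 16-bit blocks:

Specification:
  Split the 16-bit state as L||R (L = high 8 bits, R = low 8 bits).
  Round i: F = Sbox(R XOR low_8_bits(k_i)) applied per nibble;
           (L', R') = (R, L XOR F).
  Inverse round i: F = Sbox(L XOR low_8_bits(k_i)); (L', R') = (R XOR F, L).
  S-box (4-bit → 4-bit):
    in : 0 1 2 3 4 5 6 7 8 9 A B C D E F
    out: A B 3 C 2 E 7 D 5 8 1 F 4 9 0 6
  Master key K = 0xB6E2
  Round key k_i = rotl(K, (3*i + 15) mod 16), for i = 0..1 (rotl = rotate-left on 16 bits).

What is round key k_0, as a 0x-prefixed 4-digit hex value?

K = 0xB6E2
k_0 = rotl(K, (3*0+15) mod 16) = rotl(K, 15) = 0x5B71

0x5B71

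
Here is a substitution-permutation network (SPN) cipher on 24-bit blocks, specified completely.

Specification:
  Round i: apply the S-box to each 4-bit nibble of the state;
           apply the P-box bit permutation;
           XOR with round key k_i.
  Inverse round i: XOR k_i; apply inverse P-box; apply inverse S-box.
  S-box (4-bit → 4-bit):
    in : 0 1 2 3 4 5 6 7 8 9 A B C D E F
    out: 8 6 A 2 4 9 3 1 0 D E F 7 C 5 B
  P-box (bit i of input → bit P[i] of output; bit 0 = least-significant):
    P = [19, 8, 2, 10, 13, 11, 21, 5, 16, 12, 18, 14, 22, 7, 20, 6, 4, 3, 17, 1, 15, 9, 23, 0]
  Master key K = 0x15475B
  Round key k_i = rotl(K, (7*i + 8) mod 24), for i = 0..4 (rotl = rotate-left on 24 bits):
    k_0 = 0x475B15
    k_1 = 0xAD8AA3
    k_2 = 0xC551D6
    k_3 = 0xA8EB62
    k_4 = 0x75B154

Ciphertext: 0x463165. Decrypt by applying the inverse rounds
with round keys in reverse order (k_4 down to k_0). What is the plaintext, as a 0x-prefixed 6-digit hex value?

0xC58501

s_0 = ciphertext = 0x463165
s_1 = InvRound(s_0, k_4) = 0x5E47D8
s_2 = InvRound(s_1, k_3) = 0xEBC4B0
s_3 = InvRound(s_2, k_2) = 0x7D01DB
s_4 = InvRound(s_3, k_1) = 0xC69823
s_5 = InvRound(s_4, k_0) = 0xC58501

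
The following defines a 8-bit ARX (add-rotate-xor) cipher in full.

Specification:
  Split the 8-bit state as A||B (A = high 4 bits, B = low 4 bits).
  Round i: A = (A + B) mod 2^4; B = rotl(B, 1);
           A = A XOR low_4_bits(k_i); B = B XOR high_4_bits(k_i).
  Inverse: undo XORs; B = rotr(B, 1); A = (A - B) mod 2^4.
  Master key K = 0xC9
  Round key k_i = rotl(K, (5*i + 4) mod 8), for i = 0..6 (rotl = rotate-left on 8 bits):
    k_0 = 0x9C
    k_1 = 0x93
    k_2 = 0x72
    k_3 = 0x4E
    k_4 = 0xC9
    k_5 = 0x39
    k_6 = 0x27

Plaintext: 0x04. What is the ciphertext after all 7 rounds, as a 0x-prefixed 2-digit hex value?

s_0 = plaintext = 0x04
s_1 = Round(s_0, k_0) = 0x81
s_2 = Round(s_1, k_1) = 0xAB
s_3 = Round(s_2, k_2) = 0x70
s_4 = Round(s_3, k_3) = 0x94
s_5 = Round(s_4, k_4) = 0x44
s_6 = Round(s_5, k_5) = 0x1B
s_7 = Round(s_6, k_6) = 0xB5

0xB5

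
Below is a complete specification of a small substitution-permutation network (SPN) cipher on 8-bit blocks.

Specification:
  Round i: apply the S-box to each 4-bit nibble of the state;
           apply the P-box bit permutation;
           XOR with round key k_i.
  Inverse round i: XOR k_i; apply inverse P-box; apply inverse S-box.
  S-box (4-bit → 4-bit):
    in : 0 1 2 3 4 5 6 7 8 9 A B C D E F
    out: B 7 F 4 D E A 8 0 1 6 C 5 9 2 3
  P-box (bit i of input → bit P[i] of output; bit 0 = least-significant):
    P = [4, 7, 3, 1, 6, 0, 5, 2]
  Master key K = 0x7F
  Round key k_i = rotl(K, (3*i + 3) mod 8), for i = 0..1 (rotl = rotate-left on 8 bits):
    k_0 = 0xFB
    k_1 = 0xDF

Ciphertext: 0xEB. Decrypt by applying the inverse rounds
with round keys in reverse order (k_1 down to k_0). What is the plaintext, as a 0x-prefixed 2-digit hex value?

s_0 = ciphertext = 0xEB
s_1 = InvRound(s_0, k_1) = 0xB9
s_2 = InvRound(s_1, k_0) = 0x97

0x97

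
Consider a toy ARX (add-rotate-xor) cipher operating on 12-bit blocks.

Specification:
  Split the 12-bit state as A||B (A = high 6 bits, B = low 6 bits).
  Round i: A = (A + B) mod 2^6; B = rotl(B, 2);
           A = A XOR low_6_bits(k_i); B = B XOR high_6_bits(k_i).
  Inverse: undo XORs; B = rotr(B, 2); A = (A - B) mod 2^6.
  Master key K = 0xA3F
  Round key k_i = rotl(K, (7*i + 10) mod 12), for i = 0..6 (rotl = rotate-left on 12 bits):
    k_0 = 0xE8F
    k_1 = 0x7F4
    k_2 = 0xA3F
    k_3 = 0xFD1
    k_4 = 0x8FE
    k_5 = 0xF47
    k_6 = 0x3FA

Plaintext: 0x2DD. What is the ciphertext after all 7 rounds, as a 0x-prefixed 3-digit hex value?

s_0 = plaintext = 0x2DD
s_1 = Round(s_0, k_0) = 0x9CF
s_2 = Round(s_1, k_1) = 0x0A3
s_3 = Round(s_2, k_2) = 0x6A6
s_4 = Round(s_3, k_3) = 0x465
s_5 = Round(s_4, k_4) = 0x235
s_6 = Round(s_5, k_5) = 0xEAA
s_7 = Round(s_6, k_6) = 0x7A5

0x7A5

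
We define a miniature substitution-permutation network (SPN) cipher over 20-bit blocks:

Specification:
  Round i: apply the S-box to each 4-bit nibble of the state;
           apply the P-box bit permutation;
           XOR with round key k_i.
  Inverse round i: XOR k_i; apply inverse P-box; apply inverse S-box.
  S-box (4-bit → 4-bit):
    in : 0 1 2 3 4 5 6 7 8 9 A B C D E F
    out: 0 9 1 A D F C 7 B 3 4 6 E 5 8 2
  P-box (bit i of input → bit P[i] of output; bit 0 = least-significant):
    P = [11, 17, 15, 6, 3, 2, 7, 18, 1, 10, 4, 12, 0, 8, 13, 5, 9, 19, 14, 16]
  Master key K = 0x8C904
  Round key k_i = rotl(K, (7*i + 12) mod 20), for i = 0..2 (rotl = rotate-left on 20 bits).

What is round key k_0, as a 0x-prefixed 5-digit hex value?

K = 0x8C904
k_0 = rotl(K, (7*0+12) mod 20) = rotl(K, 12) = 0x048C9

0x048C9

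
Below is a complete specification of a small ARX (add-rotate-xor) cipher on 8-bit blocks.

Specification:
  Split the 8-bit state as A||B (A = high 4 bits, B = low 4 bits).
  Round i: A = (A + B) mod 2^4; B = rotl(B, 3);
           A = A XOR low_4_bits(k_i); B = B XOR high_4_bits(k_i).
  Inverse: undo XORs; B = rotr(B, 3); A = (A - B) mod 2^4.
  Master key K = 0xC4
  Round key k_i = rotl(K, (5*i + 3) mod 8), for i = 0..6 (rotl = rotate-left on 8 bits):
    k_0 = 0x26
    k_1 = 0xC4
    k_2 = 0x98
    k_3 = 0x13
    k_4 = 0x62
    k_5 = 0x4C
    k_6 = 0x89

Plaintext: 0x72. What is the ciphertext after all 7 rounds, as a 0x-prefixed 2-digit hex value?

0xB2

s_0 = plaintext = 0x72
s_1 = Round(s_0, k_0) = 0xF3
s_2 = Round(s_1, k_1) = 0x65
s_3 = Round(s_2, k_2) = 0x33
s_4 = Round(s_3, k_3) = 0x58
s_5 = Round(s_4, k_4) = 0xF2
s_6 = Round(s_5, k_5) = 0xD5
s_7 = Round(s_6, k_6) = 0xB2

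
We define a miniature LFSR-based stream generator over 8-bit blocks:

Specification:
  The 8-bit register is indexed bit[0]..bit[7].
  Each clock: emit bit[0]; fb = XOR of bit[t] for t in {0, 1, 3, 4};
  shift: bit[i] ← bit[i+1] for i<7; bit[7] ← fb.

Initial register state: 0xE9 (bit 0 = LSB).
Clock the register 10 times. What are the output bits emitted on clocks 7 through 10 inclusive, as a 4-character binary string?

1101

reg_0 = 0xE9
clock 1: out=1, reg = 0x74
clock 2: out=0, reg = 0xBA
clock 3: out=0, reg = 0xDD
clock 4: out=1, reg = 0xEE
clock 5: out=0, reg = 0x77
clock 6: out=1, reg = 0xBB
clock 7: out=1, reg = 0x5D
clock 8: out=1, reg = 0xAE
clock 9: out=0, reg = 0x57
clock 10: out=1, reg = 0xAB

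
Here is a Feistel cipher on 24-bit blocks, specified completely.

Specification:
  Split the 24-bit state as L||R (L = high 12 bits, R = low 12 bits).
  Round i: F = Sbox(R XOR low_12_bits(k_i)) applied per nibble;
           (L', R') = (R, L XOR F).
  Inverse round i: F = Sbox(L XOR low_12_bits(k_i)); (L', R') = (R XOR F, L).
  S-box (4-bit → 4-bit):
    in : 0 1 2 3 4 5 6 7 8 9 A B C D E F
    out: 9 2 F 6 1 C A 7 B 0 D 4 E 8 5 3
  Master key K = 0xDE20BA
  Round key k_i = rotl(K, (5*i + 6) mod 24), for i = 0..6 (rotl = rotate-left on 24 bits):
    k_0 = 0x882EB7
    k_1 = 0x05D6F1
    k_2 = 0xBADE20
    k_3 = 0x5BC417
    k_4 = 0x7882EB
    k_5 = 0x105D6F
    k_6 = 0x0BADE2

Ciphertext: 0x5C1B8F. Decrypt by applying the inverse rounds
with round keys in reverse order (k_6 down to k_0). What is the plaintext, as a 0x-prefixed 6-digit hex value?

s_0 = ciphertext = 0x5C1B8F
s_1 = InvRound(s_0, k_6) = 0x0795C1
s_2 = InvRound(s_1, k_5) = 0xDEB079
s_3 = InvRound(s_2, k_4) = 0x3E0DEB
s_4 = InvRound(s_3, k_3) = 0xADC3E0
s_5 = InvRound(s_4, k_2) = 0x2DEADC
s_6 = InvRound(s_5, k_1) = 0xB2F2DE
s_7 = InvRound(s_6, k_0) = 0xED5B2F

0xED5B2F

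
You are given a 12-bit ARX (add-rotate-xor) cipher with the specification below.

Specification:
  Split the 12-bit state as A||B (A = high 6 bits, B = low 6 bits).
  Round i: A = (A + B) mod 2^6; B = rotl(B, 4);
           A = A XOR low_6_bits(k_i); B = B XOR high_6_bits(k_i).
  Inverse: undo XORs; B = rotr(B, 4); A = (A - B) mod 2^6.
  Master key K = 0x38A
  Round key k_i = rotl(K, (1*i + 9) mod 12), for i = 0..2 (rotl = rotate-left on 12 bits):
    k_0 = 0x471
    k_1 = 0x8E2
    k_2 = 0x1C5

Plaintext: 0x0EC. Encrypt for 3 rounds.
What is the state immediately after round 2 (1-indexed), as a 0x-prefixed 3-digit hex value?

s_0 = plaintext = 0x0EC
s_1 = Round(s_0, k_0) = 0x79A
s_2 = Round(s_1, k_1) = 0x685
s_3 = Round(s_2, k_2) = 0x696

0x685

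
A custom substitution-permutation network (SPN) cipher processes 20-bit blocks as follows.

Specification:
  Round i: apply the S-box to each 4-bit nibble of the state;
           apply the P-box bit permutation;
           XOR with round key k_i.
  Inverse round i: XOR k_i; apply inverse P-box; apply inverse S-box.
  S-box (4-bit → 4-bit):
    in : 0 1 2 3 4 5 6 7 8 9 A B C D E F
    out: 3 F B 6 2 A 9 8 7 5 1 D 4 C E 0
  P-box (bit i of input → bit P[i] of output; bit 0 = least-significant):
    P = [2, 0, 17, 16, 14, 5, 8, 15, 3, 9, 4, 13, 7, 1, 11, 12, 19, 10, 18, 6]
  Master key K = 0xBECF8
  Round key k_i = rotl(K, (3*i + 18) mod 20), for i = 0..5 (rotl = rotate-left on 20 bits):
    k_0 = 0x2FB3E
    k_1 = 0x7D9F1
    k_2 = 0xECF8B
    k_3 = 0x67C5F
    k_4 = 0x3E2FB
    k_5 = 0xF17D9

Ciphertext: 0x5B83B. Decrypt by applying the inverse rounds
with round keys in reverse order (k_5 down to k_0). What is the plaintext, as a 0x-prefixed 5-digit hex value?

s_0 = ciphertext = 0x5B83B
s_1 = InvRound(s_0, k_5) = 0x285EC
s_2 = InvRound(s_1, k_4) = 0x44E92
s_3 = InvRound(s_2, k_3) = 0x762F8
s_4 = InvRound(s_3, k_2) = 0x23DE5
s_5 = InvRound(s_4, k_1) = 0x3FD66
s_6 = InvRound(s_5, k_0) = 0x5F8F7

0x5F8F7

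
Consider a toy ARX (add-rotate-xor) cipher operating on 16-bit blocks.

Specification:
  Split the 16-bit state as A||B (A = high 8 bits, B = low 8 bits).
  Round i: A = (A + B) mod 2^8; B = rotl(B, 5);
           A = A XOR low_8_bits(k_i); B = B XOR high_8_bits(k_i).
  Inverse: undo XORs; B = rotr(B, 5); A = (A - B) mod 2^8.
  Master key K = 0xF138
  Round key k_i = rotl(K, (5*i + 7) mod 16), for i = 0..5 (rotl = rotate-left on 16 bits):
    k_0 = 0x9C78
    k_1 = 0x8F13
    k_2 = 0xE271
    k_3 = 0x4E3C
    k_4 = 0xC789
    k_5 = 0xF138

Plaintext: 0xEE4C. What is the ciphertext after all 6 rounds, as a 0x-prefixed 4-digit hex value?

0x8393

s_0 = plaintext = 0xEE4C
s_1 = Round(s_0, k_0) = 0x4215
s_2 = Round(s_1, k_1) = 0x442D
s_3 = Round(s_2, k_2) = 0x0047
s_4 = Round(s_3, k_3) = 0x7BA6
s_5 = Round(s_4, k_4) = 0xA813
s_6 = Round(s_5, k_5) = 0x8393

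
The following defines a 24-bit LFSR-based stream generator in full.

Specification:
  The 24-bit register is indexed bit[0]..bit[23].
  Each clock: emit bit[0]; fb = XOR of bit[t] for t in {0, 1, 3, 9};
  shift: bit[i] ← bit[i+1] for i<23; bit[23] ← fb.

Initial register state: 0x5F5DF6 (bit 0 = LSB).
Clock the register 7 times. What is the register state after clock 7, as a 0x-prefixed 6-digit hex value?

reg_0 = 0x5F5DF6
clock 1: out=0, reg = 0xAFAEFB
clock 2: out=1, reg = 0x57D77D
clock 3: out=1, reg = 0xABEBBE
clock 4: out=0, reg = 0xD5F5DF
clock 5: out=1, reg = 0xEAFAEF
clock 6: out=1, reg = 0x757D77
clock 7: out=1, reg = 0x3ABEBB

0x3ABEBB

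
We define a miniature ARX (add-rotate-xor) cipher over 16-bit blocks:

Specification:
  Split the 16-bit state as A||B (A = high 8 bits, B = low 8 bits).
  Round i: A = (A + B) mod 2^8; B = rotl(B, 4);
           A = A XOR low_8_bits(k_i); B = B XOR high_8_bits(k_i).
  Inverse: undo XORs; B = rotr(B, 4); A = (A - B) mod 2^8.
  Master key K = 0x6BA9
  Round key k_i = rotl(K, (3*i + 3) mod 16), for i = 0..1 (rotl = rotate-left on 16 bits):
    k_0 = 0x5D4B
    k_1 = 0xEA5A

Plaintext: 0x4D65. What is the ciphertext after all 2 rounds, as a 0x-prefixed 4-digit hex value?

s_0 = plaintext = 0x4D65
s_1 = Round(s_0, k_0) = 0xF90B
s_2 = Round(s_1, k_1) = 0x5E5A

0x5E5A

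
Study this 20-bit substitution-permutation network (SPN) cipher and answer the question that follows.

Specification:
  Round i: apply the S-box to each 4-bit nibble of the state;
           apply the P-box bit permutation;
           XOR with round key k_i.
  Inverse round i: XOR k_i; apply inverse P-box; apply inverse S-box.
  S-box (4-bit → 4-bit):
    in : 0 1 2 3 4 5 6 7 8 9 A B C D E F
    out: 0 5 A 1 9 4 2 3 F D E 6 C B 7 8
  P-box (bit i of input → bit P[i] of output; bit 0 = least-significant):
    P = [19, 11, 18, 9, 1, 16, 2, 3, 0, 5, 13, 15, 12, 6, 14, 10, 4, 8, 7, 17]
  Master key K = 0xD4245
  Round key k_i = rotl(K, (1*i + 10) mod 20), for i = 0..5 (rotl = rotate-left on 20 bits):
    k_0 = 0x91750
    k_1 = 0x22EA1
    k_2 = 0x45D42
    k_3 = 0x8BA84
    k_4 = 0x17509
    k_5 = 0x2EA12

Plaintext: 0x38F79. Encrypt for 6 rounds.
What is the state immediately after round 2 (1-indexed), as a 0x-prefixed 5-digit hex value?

s_0 = plaintext = 0x38F79
s_1 = Round(s_0, k_0) = 0x4C102
s_2 = Round(s_1, k_1) = 0x040B0
s_3 = Round(s_2, k_2) = 0x54946
s_4 = Round(s_3, k_3) = 0x8060F
s_5 = Round(s_4, k_4) = 0x376B9
s_6 = Round(s_5, k_5) = 0xFF866

0x040B0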